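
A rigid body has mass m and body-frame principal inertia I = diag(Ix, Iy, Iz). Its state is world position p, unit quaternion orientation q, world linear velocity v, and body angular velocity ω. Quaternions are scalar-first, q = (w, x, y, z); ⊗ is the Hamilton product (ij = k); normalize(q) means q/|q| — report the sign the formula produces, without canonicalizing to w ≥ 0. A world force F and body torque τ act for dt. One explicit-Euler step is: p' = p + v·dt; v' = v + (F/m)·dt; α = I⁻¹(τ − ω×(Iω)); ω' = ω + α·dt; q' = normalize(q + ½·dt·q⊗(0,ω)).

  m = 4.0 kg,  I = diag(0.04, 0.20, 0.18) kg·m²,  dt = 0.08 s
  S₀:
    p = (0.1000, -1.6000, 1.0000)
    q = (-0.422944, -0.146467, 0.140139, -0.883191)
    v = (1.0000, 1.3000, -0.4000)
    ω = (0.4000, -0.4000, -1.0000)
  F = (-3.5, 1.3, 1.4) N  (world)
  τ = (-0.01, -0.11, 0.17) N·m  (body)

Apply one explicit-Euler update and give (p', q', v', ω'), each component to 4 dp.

angular accel α = (-0.0500, -0.8300, 1.0867)
new body rate ω' = (0.3960, -0.4664, -0.9131)
2q̇ = q⊗(0,ω) = (-0.7685486, -0.6625930, -0.3305658, 0.4254752)
updated quaternion q' = (-0.4532, -0.1728, 0.1268, -0.8653)
linear accel F/m = (-0.8750, 0.3250, 0.3500)
new position p' = (0.1800, -1.4960, 0.9680)
v + (F/m)dt = (0.9300, 1.3260, -0.3720)

p' = (0.1800, -1.4960, 0.9680)
q' = (-0.4532, -0.1728, 0.1268, -0.8653)
v' = (0.9300, 1.3260, -0.3720)
ω' = (0.3960, -0.4664, -0.9131)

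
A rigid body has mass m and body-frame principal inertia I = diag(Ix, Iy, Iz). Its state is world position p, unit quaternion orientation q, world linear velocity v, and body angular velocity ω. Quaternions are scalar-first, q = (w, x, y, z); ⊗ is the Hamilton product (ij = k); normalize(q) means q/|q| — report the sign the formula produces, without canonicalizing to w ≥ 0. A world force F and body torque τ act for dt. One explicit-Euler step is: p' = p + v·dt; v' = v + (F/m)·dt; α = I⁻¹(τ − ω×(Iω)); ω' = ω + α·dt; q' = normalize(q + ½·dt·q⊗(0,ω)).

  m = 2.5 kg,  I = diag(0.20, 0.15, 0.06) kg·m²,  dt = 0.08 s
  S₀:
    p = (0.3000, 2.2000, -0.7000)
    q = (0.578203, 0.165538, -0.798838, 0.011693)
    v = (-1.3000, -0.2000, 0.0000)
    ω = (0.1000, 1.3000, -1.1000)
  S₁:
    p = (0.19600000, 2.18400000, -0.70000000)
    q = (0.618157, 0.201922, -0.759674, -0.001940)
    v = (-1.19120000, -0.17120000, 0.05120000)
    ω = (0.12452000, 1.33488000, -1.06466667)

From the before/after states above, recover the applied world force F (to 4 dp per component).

F = (3.4000, 0.9000, 1.6000)

velocity change Δv = (0.10880000, 0.02880000, 0.05120000)
m·(v₁−v₀)/dt = (3.4000, 0.9000, 1.6000)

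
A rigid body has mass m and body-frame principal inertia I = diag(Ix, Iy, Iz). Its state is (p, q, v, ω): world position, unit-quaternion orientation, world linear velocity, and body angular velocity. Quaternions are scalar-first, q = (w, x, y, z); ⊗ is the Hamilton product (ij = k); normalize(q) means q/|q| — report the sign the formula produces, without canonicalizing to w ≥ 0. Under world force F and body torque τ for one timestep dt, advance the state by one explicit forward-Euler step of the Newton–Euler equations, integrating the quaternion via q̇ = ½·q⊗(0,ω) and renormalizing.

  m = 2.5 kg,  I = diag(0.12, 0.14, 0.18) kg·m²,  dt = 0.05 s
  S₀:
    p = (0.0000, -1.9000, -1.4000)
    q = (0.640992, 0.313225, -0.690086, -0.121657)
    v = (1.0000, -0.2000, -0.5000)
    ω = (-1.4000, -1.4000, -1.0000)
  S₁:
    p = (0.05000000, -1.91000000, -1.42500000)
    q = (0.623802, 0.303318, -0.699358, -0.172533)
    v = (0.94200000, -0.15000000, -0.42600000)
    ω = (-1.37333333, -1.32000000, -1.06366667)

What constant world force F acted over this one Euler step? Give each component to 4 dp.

velocity change Δv = (-0.05800000, 0.05000000, 0.07400000)
m·(v₁−v₀)/dt = (-2.9000, 2.5000, 3.7000)

F = (-2.9000, 2.5000, 3.7000)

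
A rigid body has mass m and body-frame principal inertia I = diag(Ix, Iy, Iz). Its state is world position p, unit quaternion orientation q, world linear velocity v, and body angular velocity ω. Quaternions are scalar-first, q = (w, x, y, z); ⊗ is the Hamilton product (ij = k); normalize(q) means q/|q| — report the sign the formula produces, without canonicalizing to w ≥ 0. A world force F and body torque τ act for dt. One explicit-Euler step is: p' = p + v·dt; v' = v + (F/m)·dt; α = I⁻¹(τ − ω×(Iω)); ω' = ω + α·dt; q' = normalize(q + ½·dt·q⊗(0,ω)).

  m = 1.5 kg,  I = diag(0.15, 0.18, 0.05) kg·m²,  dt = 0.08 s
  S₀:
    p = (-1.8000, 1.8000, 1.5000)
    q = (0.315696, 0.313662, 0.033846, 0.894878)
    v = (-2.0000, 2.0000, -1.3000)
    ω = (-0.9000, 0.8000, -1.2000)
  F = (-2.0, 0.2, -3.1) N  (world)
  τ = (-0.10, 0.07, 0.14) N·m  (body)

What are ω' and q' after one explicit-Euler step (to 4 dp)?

ω' = (-1.0199, 0.7831, -0.9414)
q' = (0.3680, 0.2714, 0.0267, 0.8889)

gyro term ω×Iω = (0.1248, 0.1080, -0.0216)
α = I⁻¹(τ − ω×Iω) = (-1.4987, -0.2111, 3.2320)
ω' = ω + α·dt = (-1.0199, 0.7831, -0.9414)
2q̇ = q⊗(0,ω) = (1.3290726, -1.0406440, -0.1764390, -0.0974442)
q + ½dt·q⊗(0,ω), renormalized = (0.3680, 0.2714, 0.0267, 0.8889)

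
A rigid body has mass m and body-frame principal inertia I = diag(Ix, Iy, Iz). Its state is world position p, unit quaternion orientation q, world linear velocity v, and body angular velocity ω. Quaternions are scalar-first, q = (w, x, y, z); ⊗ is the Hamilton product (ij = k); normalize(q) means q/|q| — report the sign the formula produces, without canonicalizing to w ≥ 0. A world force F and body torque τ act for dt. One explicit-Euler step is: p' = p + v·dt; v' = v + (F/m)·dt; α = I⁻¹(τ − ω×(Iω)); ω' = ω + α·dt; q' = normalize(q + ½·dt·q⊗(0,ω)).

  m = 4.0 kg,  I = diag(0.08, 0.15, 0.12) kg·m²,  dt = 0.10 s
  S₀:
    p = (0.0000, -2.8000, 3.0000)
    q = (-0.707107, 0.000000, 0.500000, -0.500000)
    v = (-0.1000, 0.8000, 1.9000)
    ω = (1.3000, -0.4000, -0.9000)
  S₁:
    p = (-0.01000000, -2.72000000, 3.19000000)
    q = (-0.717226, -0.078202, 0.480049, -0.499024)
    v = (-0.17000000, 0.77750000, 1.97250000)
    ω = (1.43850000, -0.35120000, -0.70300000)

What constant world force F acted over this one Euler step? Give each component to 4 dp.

F = (-2.8000, -0.9000, 2.9000)

velocity change Δv = (-0.07000000, -0.02250000, 0.07250000)
F = m·Δv/dt = (-2.8000, -0.9000, 2.9000)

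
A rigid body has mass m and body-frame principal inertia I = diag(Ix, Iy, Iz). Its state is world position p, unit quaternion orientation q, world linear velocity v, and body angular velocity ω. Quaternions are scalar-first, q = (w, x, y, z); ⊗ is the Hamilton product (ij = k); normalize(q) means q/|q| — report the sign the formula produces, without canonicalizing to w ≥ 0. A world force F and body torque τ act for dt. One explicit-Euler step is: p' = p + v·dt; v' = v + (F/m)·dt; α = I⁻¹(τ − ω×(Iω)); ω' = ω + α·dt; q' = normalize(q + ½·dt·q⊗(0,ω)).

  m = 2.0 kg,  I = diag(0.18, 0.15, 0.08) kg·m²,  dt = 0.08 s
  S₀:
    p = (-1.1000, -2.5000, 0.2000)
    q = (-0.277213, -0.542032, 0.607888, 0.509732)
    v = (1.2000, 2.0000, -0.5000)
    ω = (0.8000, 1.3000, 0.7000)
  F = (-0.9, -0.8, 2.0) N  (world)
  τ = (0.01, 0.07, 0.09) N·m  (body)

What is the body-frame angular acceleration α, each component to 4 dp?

gyro term ω×Iω = (-0.0637, 0.0560, -0.0312)
(τ − ω×Iω)/I = (0.4094, 0.0933, 1.5150)

α = (0.4094, 0.0933, 1.5150)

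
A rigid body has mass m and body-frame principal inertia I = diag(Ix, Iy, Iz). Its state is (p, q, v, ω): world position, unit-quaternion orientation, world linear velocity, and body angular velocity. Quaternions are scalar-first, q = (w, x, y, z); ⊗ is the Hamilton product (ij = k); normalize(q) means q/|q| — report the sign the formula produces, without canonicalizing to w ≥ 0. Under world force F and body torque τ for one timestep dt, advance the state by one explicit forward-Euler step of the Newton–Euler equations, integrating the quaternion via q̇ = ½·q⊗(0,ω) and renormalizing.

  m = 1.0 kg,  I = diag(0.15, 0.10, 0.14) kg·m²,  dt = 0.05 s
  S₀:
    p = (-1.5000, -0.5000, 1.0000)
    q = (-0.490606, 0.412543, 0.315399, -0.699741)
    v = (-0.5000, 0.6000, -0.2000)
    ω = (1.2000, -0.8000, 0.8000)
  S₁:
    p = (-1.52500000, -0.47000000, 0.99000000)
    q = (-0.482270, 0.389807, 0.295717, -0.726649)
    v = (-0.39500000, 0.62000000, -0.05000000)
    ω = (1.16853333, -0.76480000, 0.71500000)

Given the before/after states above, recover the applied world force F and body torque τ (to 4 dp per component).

F = (2.1000, 0.4000, 3.0000)
τ = (-0.1200, 0.0800, -0.1900)

v₁ − v₀ = (0.10500000, 0.02000000, 0.15000000)
m·(v₁−v₀)/dt = (2.1000, 0.4000, 3.0000)
Δω = ω₁−ω₀ = (-0.03146667, 0.03520000, -0.08500000)
applied torque τ = (-0.1200, 0.0800, -0.1900)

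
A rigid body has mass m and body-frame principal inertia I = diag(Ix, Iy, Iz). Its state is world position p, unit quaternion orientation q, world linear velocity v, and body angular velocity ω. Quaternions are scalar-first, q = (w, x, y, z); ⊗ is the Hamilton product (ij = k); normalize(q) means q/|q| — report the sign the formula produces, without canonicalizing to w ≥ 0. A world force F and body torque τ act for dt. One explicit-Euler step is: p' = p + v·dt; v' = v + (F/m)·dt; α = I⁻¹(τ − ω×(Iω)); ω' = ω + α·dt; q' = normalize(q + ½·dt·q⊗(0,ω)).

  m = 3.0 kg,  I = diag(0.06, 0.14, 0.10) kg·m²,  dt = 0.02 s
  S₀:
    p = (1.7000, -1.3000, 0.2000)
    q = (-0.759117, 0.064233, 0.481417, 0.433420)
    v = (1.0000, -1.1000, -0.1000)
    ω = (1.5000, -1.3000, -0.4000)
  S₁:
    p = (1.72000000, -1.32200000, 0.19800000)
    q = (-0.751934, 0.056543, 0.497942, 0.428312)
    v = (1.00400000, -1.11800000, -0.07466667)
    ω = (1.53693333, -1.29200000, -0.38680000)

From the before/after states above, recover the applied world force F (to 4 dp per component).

v₁ − v₀ = (0.00400000, -0.01800000, 0.02533333)
m·(v₁−v₀)/dt = (0.6000, -2.7000, 3.8000)

F = (0.6000, -2.7000, 3.8000)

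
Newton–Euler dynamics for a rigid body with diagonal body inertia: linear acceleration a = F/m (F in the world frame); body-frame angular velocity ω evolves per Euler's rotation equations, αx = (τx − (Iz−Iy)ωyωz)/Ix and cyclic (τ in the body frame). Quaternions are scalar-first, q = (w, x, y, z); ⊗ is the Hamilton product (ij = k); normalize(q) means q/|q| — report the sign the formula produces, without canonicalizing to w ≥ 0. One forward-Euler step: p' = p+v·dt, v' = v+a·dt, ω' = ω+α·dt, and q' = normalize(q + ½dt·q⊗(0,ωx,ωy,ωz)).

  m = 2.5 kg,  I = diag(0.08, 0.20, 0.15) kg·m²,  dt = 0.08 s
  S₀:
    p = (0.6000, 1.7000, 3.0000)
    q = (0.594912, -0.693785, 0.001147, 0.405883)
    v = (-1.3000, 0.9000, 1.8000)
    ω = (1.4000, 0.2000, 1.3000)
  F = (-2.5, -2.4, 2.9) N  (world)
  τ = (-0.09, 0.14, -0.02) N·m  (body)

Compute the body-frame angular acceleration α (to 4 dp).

α = (-0.9625, 1.3370, -0.3573)

gyro term ω×Iω = (-0.0130, -0.1274, 0.0336)
(τ − ω×Iω)/I = (-0.9625, 1.3370, -0.3573)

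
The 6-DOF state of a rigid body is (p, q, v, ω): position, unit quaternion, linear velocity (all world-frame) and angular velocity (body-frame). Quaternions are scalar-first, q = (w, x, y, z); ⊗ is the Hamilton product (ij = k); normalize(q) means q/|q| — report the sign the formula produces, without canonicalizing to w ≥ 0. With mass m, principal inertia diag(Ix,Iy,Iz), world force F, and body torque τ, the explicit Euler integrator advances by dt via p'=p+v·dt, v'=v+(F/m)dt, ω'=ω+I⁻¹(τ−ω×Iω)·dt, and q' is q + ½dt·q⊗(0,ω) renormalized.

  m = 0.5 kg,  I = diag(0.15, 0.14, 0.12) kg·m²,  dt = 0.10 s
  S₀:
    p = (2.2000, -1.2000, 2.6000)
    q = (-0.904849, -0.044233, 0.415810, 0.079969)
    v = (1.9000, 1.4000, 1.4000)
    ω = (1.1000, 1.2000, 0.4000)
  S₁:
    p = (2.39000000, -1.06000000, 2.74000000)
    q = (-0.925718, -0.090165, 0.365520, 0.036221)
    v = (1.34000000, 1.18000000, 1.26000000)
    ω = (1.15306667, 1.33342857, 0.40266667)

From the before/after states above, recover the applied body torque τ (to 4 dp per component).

τ = (0.0700, 0.2000, -0.0100)

Δω = ω₁−ω₀ = (0.05306667, 0.13342857, 0.00266667)
precession coupling = (-0.0096, 0.0132, -0.0132)
applied torque τ = (0.0700, 0.2000, -0.0100)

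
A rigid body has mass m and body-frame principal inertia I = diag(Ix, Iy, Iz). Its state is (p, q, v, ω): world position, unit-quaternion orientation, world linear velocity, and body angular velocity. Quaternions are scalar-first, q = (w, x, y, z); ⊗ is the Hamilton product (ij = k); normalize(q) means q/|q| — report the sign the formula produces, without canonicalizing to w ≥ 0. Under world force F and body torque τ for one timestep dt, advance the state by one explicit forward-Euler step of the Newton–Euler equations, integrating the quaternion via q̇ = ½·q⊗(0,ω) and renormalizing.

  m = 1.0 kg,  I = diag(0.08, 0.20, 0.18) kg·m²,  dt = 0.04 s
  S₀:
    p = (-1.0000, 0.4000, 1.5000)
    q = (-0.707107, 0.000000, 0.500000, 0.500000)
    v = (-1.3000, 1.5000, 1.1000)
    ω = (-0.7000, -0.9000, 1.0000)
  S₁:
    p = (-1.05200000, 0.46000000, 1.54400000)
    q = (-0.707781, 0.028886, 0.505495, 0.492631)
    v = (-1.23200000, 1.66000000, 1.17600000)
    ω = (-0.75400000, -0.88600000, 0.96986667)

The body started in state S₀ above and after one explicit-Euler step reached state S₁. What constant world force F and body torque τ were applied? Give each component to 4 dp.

F = (1.7000, 4.0000, 1.9000)
τ = (-0.0900, 0.1400, -0.0600)

ω₁ − ω₀ = (-0.05400000, 0.01400000, -0.03013333)
ω₀×(Iω₀) = (0.0180, 0.0700, 0.0756)
I·α + gyro = (-0.0900, 0.1400, -0.0600)
velocity change Δv = (0.06800000, 0.16000000, 0.07600000)
m·(v₁−v₀)/dt = (1.7000, 4.0000, 1.9000)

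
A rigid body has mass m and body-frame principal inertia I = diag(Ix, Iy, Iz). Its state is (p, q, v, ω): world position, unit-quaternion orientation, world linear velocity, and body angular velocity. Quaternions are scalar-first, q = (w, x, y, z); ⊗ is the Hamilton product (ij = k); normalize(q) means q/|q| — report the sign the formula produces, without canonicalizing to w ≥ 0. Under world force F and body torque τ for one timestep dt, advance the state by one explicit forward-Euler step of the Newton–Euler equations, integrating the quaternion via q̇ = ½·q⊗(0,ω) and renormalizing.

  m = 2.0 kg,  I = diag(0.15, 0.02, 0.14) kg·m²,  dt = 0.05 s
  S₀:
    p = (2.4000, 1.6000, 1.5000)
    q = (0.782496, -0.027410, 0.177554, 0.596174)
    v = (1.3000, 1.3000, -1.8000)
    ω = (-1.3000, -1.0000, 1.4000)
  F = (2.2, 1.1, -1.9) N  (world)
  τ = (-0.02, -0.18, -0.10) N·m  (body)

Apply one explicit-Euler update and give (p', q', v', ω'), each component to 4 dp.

p + v·dt = (2.4650, 1.6650, 1.4100)
v' = v + a·dt = (1.3550, 1.3275, -1.8475)
gyro term ω×Iω = (-0.1680, -0.0182, -0.1690)
α = I⁻¹(τ − ω×Iω) = (0.9867, -8.0900, 0.4929)
ω + α·dt = (-1.2507, -1.4045, 1.4246)
Hamilton product q⊗(0,ω) = (-0.6927226, -0.1724952, -1.5191482, 1.3537246)
updated quaternion q' = (0.7641, -0.0317, 0.1394, 0.6291)

p' = (2.4650, 1.6650, 1.4100)
q' = (0.7641, -0.0317, 0.1394, 0.6291)
v' = (1.3550, 1.3275, -1.8475)
ω' = (-1.2507, -1.4045, 1.4246)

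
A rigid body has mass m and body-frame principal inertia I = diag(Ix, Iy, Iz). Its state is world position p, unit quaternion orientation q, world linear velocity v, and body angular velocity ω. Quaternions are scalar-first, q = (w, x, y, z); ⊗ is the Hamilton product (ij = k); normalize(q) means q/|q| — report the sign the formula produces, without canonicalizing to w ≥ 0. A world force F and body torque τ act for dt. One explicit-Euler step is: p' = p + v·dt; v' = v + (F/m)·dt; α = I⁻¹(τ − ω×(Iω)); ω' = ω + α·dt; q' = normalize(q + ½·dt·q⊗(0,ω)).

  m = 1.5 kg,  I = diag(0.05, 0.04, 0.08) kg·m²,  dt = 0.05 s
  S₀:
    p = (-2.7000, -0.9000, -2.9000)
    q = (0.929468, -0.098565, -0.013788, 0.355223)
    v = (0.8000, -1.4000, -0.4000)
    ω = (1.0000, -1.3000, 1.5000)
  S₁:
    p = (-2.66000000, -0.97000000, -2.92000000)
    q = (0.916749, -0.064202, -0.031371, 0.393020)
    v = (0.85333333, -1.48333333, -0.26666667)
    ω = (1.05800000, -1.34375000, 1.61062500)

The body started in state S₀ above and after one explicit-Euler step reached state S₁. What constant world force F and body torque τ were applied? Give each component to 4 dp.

Δv = v₁−v₀ = (0.05333333, -0.08333333, 0.13333333)
applied force F = (1.6000, -2.5000, 4.0000)
Δω = ω₁−ω₀ = (0.05800000, -0.04375000, 0.11062500)
precession coupling = (-0.0780, -0.0450, 0.0130)
τ = I·(Δω/dt) + ω₀×(Iω₀) = (-0.0200, -0.0800, 0.1900)

F = (1.6000, -2.5000, 4.0000)
τ = (-0.0200, -0.0800, 0.1900)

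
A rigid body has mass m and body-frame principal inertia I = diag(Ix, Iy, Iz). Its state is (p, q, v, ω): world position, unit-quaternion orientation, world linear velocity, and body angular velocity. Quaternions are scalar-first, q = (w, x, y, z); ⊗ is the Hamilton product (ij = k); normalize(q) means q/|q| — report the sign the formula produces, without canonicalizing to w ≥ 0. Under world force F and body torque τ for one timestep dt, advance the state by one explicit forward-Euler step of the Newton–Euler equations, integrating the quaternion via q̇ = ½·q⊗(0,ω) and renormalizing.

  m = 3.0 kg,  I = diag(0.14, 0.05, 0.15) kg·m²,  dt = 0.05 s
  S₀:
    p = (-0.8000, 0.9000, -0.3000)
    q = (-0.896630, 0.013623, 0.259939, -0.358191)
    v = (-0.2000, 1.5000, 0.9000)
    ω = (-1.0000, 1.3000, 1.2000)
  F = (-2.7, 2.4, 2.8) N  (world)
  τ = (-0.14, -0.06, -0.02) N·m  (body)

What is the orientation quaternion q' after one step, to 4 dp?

Hamilton product q⊗(0,ω) = (0.1055315, 1.6742051, -0.8237756, -0.7983071)
q' = normalize(q + ½dt·q⊗(0,ω)) = (-0.8928, 0.0554, 0.2390, -0.3777)

q' = (-0.8928, 0.0554, 0.2390, -0.3777)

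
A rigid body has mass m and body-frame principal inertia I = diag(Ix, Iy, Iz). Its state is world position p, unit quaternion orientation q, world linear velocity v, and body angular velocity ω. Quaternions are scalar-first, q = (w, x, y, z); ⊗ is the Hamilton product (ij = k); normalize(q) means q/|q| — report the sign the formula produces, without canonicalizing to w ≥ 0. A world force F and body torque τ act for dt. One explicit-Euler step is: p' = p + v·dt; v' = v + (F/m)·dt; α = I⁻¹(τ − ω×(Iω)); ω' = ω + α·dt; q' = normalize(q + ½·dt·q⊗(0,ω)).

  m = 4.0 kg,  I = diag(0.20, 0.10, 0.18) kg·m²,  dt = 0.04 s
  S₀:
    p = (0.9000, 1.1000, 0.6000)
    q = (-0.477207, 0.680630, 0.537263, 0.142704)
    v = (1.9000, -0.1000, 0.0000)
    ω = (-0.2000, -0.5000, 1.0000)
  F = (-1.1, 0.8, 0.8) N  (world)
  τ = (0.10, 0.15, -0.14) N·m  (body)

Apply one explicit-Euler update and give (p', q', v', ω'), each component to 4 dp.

p' = (0.9760, 1.0960, 0.6000)
q' = (-0.4718, 0.6945, 0.5277, 0.1285)
v' = (1.8890, -0.0920, 0.0080)
ω' = (-0.1720, -0.4384, 0.9711)

gyro term ω×Iω = (-0.0400, -0.0040, -0.0100)
α = I⁻¹(τ − ω×Iω) = (0.7000, 1.5400, -0.7222)
ω + α·dt = (-0.1720, -0.4384, 0.9711)
Hamilton product q⊗(0,ω) = (0.2620535, 0.7040564, -0.4705673, -0.7100694)
q' = normalize(q + ½dt·q⊗(0,ω)) = (-0.4718, 0.6945, 0.5277, 0.1285)
a = (-0.2750, 0.2000, 0.2000)
p' = p + v·dt = (0.9760, 1.0960, 0.6000)
v' = v + a·dt = (1.8890, -0.0920, 0.0080)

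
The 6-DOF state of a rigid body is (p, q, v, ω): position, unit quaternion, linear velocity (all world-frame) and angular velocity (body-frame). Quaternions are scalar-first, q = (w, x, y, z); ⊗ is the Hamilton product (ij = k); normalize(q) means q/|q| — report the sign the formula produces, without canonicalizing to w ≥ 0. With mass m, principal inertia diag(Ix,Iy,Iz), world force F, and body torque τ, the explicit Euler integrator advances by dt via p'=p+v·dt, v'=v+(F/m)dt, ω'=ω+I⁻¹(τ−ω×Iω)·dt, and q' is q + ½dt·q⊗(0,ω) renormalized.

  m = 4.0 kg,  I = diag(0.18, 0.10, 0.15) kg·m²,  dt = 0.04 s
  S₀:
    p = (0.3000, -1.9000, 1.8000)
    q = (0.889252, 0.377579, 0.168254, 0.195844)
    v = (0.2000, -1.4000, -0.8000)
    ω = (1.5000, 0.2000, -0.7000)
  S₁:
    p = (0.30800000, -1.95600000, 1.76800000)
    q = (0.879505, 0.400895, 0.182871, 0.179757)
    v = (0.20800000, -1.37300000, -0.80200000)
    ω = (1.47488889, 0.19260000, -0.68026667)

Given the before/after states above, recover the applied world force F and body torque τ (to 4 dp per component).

F = (0.8000, 2.7000, -0.2000)
τ = (-0.1200, -0.0500, 0.0500)

Δv = v₁−v₀ = (0.00800000, 0.02700000, -0.00200000)
applied force F = (0.8000, 2.7000, -0.2000)
ω₁ − ω₀ = (-0.02511111, -0.00740000, 0.01973333)
precession coupling = (-0.0070, -0.0315, -0.0240)
I·α + gyro = (-0.1200, -0.0500, 0.0500)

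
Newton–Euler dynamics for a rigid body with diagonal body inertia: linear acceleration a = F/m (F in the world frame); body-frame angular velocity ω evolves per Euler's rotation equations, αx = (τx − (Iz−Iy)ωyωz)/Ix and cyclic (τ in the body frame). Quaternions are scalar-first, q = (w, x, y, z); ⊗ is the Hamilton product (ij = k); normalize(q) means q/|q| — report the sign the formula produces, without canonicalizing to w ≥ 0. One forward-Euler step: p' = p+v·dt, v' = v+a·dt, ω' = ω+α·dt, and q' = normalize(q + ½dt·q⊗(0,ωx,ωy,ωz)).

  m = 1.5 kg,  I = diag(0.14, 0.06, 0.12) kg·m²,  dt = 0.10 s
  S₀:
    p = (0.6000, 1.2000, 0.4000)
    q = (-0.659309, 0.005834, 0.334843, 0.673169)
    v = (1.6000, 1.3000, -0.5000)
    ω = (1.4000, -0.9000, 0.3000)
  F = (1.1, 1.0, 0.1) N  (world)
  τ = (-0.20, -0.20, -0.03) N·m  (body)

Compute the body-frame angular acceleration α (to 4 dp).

ω×(Iω) gyroscopic = (-0.0162, 0.0084, 0.1008)
(τ − ω×Iω)/I = (-1.3129, -3.4733, -1.0900)

α = (-1.3129, -3.4733, -1.0900)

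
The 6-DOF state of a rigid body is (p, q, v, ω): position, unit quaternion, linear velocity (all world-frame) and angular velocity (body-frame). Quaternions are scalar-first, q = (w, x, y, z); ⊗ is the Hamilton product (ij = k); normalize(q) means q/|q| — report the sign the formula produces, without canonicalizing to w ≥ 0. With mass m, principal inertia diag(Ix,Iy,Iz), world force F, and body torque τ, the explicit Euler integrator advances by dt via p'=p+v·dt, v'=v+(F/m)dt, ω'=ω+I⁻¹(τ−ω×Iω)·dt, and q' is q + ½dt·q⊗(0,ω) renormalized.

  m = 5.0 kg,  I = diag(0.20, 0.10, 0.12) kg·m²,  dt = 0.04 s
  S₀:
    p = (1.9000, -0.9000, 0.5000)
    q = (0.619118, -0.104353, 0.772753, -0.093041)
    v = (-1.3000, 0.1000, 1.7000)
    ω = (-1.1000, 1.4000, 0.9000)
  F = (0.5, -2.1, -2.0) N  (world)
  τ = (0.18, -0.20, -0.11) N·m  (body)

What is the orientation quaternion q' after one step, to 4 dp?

q' = (0.5964, -0.1014, 0.7934, -0.0678)

q⊗(0,ω) = (-1.1129056, 0.1447053, 1.0630280, 1.2611403)
updated quaternion q' = (0.5964, -0.1014, 0.7934, -0.0678)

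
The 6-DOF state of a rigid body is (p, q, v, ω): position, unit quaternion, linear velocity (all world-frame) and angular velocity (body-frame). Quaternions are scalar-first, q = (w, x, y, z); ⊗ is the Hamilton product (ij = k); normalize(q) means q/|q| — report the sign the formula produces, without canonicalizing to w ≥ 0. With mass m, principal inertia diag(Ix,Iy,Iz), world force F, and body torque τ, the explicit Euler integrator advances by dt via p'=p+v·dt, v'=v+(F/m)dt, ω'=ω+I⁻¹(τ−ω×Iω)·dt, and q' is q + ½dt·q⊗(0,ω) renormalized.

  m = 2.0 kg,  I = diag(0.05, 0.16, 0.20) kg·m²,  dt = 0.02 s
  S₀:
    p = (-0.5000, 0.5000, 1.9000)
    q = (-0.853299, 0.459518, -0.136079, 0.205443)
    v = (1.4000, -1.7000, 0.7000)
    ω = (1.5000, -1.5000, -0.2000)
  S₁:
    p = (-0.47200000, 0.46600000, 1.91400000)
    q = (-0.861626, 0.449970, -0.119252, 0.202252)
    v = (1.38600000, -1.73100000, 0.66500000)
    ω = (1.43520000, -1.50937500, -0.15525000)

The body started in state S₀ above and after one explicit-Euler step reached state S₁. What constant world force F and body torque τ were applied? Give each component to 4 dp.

F = (-1.4000, -3.1000, -3.5000)
τ = (-0.1500, -0.0300, 0.2000)

velocity change Δv = (-0.01400000, -0.03100000, -0.03500000)
m·(v₁−v₀)/dt = (-1.4000, -3.1000, -3.5000)
Δω = ω₁−ω₀ = (-0.06480000, -0.00937500, 0.04475000)
ω₀×(Iω₀) = (0.0120, 0.0450, -0.2475)
applied torque τ = (-0.1500, -0.0300, 0.2000)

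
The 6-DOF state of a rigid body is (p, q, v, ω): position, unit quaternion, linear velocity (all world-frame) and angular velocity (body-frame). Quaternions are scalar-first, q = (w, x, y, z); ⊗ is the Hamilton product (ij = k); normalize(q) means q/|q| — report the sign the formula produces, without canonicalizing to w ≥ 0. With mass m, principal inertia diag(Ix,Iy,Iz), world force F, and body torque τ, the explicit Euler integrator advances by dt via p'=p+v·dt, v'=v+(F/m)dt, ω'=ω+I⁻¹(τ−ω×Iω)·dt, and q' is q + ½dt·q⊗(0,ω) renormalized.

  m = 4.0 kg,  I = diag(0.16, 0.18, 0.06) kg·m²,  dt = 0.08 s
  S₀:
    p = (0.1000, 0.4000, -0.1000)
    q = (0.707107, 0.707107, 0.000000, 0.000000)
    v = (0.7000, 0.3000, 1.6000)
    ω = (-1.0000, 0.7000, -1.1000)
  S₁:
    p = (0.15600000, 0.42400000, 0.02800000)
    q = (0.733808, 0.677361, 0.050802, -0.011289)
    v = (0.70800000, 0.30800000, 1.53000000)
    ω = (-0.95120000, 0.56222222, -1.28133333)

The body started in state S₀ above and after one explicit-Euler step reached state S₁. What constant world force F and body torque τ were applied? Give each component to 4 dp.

v₁ − v₀ = (0.00800000, 0.00800000, -0.07000000)
F = m·Δv/dt = (0.4000, 0.4000, -3.5000)
ω₁ − ω₀ = (0.04880000, -0.13777778, -0.18133333)
applied torque τ = (0.1900, -0.2000, -0.1500)

F = (0.4000, 0.4000, -3.5000)
τ = (0.1900, -0.2000, -0.1500)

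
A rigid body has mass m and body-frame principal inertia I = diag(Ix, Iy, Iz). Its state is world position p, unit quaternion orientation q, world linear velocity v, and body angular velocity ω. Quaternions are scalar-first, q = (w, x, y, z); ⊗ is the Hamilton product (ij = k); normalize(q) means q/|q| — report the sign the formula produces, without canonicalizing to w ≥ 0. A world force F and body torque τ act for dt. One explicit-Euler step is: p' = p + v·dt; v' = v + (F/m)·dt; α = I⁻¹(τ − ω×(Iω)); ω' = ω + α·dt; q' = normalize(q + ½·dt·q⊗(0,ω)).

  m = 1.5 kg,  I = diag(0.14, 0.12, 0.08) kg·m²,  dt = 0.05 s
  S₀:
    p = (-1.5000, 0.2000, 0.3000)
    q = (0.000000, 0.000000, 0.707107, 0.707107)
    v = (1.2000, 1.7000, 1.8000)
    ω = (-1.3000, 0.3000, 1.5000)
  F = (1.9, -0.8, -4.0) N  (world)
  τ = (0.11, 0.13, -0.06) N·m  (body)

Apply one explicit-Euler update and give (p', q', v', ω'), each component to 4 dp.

p' = (-1.4400, 0.2850, 0.3900)
q' = (-0.0318, 0.0212, 0.6833, 0.7292)
v' = (1.2633, 1.6733, 1.6667)
ω' = (-1.2543, 0.4029, 1.4576)

angular accel α = (0.9143, 2.0583, -0.8475)
ω' = ω + α·dt = (-1.2543, 0.4029, 1.4576)
Hamilton product q⊗(0,ω) = (-1.2727926, 0.8485284, -0.9192391, 0.9192391)
q' = normalize(q + ½dt·q⊗(0,ω)) = (-0.0318, 0.0212, 0.6833, 0.7292)
p' = p + v·dt = (-1.4400, 0.2850, 0.3900)
v + (F/m)dt = (1.2633, 1.6733, 1.6667)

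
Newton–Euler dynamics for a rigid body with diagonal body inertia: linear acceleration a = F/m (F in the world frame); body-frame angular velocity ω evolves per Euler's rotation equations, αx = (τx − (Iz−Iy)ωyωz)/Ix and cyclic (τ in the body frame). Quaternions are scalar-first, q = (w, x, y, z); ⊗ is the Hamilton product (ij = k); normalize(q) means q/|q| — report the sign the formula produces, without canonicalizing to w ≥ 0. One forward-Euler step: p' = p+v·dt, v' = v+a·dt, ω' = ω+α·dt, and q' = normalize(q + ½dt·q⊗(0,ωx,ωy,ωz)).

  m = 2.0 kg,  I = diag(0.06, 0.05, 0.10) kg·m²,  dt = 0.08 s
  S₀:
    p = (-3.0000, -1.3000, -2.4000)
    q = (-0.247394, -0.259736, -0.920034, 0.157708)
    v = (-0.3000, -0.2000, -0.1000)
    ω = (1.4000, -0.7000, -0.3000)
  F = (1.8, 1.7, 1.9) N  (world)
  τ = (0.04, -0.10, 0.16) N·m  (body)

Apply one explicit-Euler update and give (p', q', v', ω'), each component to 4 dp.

p' = (-3.0240, -1.3160, -2.4080)
q' = (-0.2562, -0.2576, -0.9056, 0.2190)
v' = (-0.2280, -0.1320, -0.0240)
ω' = (1.4393, -0.8869, -0.1798)

a = F/m = (0.9000, 0.8500, 0.9500)
p + v·dt = (-3.0240, -1.3160, -2.4080)
v' = v + a·dt = (-0.2280, -0.1320, -0.0240)
ω×(Iω) gyroscopic = (0.0105, 0.0168, 0.0098)
(τ − ω×Iω)/I = (0.4917, -2.3360, 1.5020)
ω' = ω + α·dt = (1.4393, -0.8869, -0.1798)
q⊗(0,ω) = (-0.2330810, 0.0400542, 0.3160462, 1.5440810)
q' = normalize(q + ½dt·q⊗(0,ω)) = (-0.2562, -0.2576, -0.9056, 0.2190)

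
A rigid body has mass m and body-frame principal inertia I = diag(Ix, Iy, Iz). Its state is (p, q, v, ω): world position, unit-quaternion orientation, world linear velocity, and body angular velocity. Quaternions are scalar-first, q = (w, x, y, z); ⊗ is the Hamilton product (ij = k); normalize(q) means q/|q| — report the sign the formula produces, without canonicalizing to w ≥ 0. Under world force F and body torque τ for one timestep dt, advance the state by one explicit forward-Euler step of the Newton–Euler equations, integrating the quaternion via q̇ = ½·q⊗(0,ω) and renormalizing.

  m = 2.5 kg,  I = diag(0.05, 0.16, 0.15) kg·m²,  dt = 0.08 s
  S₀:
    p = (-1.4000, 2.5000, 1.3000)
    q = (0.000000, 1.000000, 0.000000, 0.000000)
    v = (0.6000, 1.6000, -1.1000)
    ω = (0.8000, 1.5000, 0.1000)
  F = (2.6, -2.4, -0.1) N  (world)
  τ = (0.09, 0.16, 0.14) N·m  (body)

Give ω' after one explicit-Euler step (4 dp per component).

ω×(Iω) gyroscopic = (-0.0015, -0.0080, 0.1320)
α = I⁻¹(τ − ω×Iω) = (1.8300, 1.0500, 0.0533)
new body rate ω' = (0.9464, 1.5840, 0.1043)

ω' = (0.9464, 1.5840, 0.1043)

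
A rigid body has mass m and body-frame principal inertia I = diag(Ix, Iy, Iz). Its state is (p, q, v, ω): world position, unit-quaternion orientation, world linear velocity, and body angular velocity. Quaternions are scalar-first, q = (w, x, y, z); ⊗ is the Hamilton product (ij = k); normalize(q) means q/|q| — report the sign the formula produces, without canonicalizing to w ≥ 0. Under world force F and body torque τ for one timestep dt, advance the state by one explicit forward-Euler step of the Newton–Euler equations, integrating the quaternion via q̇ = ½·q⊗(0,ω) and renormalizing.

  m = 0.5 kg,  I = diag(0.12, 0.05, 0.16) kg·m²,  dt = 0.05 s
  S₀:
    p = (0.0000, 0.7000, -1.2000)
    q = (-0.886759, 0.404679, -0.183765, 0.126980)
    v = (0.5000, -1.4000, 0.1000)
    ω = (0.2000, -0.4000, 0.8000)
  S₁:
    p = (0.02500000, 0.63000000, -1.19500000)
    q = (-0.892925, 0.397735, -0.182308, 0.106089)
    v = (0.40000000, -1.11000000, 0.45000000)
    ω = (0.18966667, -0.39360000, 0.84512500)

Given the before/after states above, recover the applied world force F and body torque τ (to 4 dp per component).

rate change Δω = (-0.01033333, 0.00640000, 0.04512500)
ω₀×(Iω₀) = (-0.0352, -0.0064, 0.0056)
applied torque τ = (-0.0600, 0.0000, 0.1500)
velocity change Δv = (-0.10000000, 0.29000000, 0.35000000)
applied force F = (-1.0000, 2.9000, 3.5000)

F = (-1.0000, 2.9000, 3.5000)
τ = (-0.0600, 0.0000, 0.1500)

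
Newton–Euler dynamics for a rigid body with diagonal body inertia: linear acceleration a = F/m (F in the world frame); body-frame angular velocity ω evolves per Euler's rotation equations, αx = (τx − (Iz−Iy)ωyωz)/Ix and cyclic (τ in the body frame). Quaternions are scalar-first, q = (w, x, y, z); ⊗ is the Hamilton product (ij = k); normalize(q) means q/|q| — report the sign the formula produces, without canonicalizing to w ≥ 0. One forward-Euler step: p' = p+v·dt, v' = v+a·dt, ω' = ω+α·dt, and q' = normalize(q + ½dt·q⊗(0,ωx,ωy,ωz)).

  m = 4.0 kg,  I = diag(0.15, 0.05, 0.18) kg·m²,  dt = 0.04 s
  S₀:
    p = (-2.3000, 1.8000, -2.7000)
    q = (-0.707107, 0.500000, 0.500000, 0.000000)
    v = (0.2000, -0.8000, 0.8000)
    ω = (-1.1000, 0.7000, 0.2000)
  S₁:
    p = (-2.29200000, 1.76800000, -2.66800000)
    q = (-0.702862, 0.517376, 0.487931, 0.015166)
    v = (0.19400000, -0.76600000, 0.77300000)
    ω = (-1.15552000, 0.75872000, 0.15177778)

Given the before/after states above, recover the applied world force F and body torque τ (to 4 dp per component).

F = (-0.6000, 3.4000, -2.7000)
τ = (-0.1900, 0.0800, -0.1400)

Δω = ω₁−ω₀ = (-0.05552000, 0.05872000, -0.04822222)
ω₀×(Iω₀) = (0.0182, 0.0066, 0.0770)
I·α + gyro = (-0.1900, 0.0800, -0.1400)
velocity change Δv = (-0.00600000, 0.03400000, -0.02700000)
m·(v₁−v₀)/dt = (-0.6000, 3.4000, -2.7000)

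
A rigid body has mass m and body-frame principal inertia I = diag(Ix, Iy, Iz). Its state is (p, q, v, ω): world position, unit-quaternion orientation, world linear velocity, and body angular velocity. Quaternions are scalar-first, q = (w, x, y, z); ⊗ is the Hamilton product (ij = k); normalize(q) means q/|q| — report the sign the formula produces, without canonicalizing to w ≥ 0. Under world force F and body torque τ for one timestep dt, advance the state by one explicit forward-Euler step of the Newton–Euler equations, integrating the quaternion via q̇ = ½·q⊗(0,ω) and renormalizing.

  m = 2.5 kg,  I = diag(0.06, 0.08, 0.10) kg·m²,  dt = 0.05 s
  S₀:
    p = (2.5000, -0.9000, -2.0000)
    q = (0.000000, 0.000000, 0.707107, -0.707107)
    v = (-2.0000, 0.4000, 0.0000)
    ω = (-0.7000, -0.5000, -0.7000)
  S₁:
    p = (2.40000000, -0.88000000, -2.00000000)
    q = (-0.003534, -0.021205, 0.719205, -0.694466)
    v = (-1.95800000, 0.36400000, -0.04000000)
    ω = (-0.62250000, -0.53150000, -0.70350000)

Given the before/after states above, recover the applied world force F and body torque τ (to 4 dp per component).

F = (2.1000, -1.8000, -2.0000)
τ = (0.1000, -0.0700, 0.0000)

rate change Δω = (0.07750000, -0.03150000, -0.00350000)
applied torque τ = (0.1000, -0.0700, 0.0000)
velocity change Δv = (0.04200000, -0.03600000, -0.04000000)
applied force F = (2.1000, -1.8000, -2.0000)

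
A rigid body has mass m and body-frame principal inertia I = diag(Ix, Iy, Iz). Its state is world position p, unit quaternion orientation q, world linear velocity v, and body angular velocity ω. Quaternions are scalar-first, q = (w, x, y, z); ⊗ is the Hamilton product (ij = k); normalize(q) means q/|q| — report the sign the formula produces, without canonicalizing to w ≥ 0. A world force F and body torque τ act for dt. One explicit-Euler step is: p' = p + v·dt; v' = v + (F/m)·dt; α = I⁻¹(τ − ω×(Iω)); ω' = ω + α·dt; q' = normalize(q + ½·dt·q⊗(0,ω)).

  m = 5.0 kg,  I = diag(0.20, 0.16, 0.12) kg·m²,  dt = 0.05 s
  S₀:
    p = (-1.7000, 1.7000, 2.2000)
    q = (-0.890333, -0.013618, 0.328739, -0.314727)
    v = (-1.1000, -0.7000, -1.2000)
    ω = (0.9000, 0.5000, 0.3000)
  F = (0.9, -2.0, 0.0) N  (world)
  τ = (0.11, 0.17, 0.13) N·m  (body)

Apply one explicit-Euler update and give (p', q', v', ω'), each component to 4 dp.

p' = (-1.7550, 1.6650, 2.1400)
q' = (-0.8915, -0.0272, 0.3105, -0.3289)
v' = (-1.0910, -0.7200, -1.2000)
ω' = (0.9290, 0.5464, 0.3617)

(τ − ω×Iω)/I = (0.5800, 0.9275, 1.2333)
ω + α·dt = (0.9290, 0.5464, 0.3617)
Hamilton product q⊗(0,ω) = (-0.0576952, -0.5453145, -0.7243354, -0.5697740)
updated quaternion q' = (-0.8915, -0.0272, 0.3105, -0.3289)
linear accel F/m = (0.1800, -0.4000, 0.0000)
new position p' = (-1.7550, 1.6650, 2.1400)
v + (F/m)dt = (-1.0910, -0.7200, -1.2000)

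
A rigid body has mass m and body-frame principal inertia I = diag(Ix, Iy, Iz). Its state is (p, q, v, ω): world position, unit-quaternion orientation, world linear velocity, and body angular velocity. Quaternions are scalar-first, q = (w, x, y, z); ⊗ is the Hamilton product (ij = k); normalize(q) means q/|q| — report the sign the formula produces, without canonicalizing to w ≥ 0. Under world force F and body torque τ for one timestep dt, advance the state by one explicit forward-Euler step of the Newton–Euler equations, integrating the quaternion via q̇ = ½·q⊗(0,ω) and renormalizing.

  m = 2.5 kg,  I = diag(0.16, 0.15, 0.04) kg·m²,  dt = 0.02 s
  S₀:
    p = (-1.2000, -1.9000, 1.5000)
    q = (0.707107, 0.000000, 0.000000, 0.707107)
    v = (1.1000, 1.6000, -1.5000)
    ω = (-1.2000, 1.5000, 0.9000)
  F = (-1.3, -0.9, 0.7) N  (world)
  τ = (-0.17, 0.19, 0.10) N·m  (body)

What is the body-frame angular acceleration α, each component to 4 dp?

α = (-0.1344, 2.1307, 2.0500)

gyro term ω×Iω = (-0.1485, -0.1296, 0.0180)
angular accel α = (-0.1344, 2.1307, 2.0500)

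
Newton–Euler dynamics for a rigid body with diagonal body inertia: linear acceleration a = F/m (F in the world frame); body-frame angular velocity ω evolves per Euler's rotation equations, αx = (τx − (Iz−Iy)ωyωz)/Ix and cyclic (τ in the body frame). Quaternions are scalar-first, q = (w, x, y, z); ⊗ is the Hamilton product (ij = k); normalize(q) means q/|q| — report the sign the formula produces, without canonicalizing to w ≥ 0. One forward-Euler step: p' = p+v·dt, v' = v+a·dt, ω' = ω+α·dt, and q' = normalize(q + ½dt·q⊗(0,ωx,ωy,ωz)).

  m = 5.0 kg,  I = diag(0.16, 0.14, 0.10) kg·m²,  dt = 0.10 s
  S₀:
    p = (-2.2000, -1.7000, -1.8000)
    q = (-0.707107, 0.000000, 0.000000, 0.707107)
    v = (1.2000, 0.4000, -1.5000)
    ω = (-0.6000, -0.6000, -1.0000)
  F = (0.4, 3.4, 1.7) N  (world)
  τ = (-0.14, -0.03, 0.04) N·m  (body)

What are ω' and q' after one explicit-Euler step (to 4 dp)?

precession coupling ω×(Iω) = (-0.0240, 0.0360, -0.0072)
α = I⁻¹(τ − ω×Iω) = (-0.7250, -0.4714, 0.4720)
ω' = ω + α·dt = (-0.6725, -0.6471, -0.9528)
Hamilton product q⊗(0,ω) = (0.7071070, 0.8485284, 0.0000000, 0.7071070)
updated quaternion q' = (-0.6703, 0.0423, 0.0000, 0.7409)

ω' = (-0.6725, -0.6471, -0.9528)
q' = (-0.6703, 0.0423, 0.0000, 0.7409)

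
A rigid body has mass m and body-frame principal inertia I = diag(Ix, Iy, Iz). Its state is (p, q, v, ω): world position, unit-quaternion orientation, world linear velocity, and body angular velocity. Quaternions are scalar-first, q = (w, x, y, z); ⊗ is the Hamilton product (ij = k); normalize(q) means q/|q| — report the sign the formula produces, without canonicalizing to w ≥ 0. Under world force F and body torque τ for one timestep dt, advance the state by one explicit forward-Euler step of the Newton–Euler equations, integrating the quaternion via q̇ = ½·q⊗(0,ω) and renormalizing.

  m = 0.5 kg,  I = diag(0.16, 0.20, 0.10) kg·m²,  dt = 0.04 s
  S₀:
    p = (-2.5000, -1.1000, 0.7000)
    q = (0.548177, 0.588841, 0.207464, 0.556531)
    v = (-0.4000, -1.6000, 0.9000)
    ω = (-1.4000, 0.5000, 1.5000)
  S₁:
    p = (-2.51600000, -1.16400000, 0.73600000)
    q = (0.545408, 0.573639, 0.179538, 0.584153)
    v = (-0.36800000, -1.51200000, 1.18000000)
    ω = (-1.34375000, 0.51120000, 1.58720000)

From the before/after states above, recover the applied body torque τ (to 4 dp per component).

Δω = ω₁−ω₀ = (0.05625000, 0.01120000, 0.08720000)
gyro term ω₀×Iω₀ = (-0.0750, -0.1260, -0.0280)
I·α + gyro = (0.1500, -0.0700, 0.1900)

τ = (0.1500, -0.0700, 0.1900)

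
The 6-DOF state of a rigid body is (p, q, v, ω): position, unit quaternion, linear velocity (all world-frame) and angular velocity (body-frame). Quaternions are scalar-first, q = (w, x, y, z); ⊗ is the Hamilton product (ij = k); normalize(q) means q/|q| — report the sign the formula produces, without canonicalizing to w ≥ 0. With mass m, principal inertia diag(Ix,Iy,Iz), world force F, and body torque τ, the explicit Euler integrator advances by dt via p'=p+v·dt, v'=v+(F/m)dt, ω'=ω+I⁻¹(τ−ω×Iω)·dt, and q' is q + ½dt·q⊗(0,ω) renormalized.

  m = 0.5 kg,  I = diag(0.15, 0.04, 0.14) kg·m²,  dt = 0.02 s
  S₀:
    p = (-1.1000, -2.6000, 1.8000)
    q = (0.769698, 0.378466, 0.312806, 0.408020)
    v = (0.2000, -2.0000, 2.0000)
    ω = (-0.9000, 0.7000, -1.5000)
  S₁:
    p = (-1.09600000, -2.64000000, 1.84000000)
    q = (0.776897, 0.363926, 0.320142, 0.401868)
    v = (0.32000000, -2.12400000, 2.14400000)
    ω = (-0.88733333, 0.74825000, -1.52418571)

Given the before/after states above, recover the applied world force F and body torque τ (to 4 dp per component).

F = (3.0000, -3.1000, 3.6000)
τ = (-0.0100, 0.1100, -0.1000)

Δω = ω₁−ω₀ = (0.01266667, 0.04825000, -0.02418571)
ω₀×(Iω₀) = (-0.1050, 0.0135, 0.0693)
I·α + gyro = (-0.0100, 0.1100, -0.1000)
velocity change Δv = (0.12000000, -0.12400000, 0.14400000)
applied force F = (3.0000, -3.1000, 3.6000)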